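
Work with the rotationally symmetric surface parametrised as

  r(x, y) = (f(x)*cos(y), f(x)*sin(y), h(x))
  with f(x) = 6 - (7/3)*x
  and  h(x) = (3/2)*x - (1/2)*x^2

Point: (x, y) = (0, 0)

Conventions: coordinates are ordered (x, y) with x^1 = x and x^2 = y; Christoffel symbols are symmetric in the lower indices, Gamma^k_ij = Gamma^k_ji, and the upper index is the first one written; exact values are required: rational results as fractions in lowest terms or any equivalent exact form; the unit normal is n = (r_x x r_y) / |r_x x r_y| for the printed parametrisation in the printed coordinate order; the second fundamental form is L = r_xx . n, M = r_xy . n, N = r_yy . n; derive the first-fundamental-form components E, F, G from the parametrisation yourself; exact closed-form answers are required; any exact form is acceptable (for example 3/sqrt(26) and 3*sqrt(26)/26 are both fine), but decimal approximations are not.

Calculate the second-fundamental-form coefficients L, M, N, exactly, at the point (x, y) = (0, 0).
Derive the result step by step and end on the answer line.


f = 6, f' = -7/3, f'' = 0, h' = 3/2, h'' = -1
E = 277/36, F = 0, G = 36; answer radicand W^2 = 277/36
unnormalised second-form numerators: l = 7/3, m = 0, n = 9; L = l/sqrt(277/36), and similarly M = m/sqrt(W^2), N = n/sqrt(W^2)

Answer: L = 14*sqrt(277)/277, M = 0, N = 54*sqrt(277)/277


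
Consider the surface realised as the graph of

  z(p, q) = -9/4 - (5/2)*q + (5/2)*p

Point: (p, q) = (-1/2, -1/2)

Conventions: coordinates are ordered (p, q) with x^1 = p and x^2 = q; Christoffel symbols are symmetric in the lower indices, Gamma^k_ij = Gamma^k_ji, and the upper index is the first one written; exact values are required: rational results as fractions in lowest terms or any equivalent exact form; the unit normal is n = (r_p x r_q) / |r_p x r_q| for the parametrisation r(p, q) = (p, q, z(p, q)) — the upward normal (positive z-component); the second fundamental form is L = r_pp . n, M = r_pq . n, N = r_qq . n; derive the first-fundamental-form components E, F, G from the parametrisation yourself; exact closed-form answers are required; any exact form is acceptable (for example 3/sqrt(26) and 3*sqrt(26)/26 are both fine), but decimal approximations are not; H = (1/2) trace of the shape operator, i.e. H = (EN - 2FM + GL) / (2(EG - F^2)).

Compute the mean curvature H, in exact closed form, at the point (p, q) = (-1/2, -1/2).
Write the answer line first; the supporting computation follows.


Answer: H = 0

z_p = 5/2, z_q = -5/2, z_pp = 0, z_pq = 0, z_qq = 0
E = 29/4, F = -25/4, G = 29/4; answer radicand W^2 = 27/2
unnormalised second-form numerators: l = 0, m = 0, n = 0; L = l/sqrt(27/2), and similarly M = m/sqrt(W^2), N = n/sqrt(W^2)
H = (E*n - 2*F*m + G*l) / (2*(EG - F^2)*sqrt(W^2)); E*n - 2*F*m + G*l = 0, EG - F^2 = 27/2, so H = (0)/sqrt(27/2)


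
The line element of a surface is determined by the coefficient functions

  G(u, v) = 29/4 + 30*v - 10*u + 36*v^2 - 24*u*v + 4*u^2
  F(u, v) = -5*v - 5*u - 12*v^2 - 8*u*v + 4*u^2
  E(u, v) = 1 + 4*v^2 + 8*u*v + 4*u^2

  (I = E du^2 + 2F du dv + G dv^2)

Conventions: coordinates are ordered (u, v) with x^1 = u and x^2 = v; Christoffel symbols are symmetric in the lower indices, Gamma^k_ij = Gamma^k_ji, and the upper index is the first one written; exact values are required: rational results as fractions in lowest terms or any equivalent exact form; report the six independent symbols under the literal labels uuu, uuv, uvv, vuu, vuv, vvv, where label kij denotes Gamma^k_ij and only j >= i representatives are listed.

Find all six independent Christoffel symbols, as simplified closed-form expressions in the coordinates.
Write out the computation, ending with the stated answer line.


E = 1 + 4*v^2 + 8*u*v + 4*u^2; F = -5*v - 5*u - 12*v^2 - 8*u*v + 4*u^2; G = 29/4 + 30*v - 10*u + 36*v^2 - 24*u*v + 4*u^2
Gamma^k_ij = (1/2) g^{kl} (d_i g_jl + d_j g_il - d_l g_ij), with g^inv = (1/(EG-F^2)) [[G, -F], [-F, E]]
first partials: E_u = 8*v + 8*u, E_v = 8*v + 8*u, F_u = -5 - 8*v + 8*u, F_v = -5 - 24*v - 8*u, G_u = -10 - 24*v + 8*u, G_v = 30 + 72*v - 24*u
D = EG - F^2 = 29/4 + 30*v - 10*u + 40*v^2 - 16*u*v + 8*u^2
expanded: Gamma^u_uu = (G E_u - 2F F_u + F E_v)/(2D), Gamma^u_uv = (G E_v - F G_u)/(2D), Gamma^u_vv = (2G F_v - G G_u - F G_v)/(2D), Gamma^v_uu = (2E F_u - E E_v - F E_u)/(2D), Gamma^v_uv = (E G_u - F E_v)/(2D), Gamma^v_vv = (E G_v - 2F F_v + F G_u)/(2D); substitute and cancel common factors

Answer: Gamma_uuu = (16*u + 16*v)/(32*u^2 - 64*u*v - 40*u + 160*v^2 + 120*v + 29), Gamma_uuv = (16*u + 16*v)/(32*u^2 - 64*u*v - 40*u + 160*v^2 + 120*v + 29), Gamma_uvv = (-48*u - 48*v)/(32*u^2 - 64*u*v - 40*u + 160*v^2 + 120*v + 29), Gamma_vuu = (16*u - 48*v - 20)/(32*u^2 - 64*u*v - 40*u + 160*v^2 + 120*v + 29), Gamma_vuv = (16*u - 48*v - 20)/(32*u^2 - 64*u*v - 40*u + 160*v^2 + 120*v + 29), Gamma_vvv = (-48*u + 144*v + 60)/(32*u^2 - 64*u*v - 40*u + 160*v^2 + 120*v + 29)


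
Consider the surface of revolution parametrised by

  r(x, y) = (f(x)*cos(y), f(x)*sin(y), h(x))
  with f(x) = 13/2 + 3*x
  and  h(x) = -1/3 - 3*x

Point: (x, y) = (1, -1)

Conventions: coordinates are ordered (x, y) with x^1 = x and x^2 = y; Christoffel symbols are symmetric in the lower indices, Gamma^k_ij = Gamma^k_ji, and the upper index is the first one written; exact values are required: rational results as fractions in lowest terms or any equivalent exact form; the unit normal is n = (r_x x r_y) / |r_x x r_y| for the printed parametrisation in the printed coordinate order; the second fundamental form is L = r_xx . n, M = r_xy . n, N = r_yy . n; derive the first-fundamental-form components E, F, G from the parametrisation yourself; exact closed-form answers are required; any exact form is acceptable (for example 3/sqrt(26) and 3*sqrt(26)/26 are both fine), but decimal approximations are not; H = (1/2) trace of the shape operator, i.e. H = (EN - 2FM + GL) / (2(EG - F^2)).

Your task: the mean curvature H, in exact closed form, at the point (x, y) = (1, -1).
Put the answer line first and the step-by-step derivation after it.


Answer: H = -sqrt(2)/38

f = 19/2, f' = 3, f'' = 0, h' = -3, h'' = 0
E = 18, F = 0, G = 361/4; answer radicand W^2 = 18
unnormalised second-form numerators: l = 0, m = 0, n = -57/2; L = l/sqrt(18), and similarly M = m/sqrt(W^2), N = n/sqrt(W^2)
H = (E*n - 2*F*m + G*l) / (2*(EG - F^2)*sqrt(W^2)); E*n - 2*F*m + G*l = -513, EG - F^2 = 3249/2, so H = (-3/19)/sqrt(18)


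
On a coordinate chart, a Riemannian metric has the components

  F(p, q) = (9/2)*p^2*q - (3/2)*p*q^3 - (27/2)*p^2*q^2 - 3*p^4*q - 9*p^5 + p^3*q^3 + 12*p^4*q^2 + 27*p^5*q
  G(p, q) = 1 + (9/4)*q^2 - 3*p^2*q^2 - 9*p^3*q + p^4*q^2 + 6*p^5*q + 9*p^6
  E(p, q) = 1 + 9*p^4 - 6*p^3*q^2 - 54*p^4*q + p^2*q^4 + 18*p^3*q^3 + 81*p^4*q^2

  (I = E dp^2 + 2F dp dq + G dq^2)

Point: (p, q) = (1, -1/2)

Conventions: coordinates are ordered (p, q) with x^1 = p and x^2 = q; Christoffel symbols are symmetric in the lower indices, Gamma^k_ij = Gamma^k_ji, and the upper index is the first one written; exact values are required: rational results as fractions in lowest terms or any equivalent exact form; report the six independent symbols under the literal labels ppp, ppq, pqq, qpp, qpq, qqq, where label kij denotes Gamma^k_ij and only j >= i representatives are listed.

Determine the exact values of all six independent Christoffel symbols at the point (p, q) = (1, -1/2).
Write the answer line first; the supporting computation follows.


Answer: Gamma_ppp = 1711/1026, Gamma_ppq = -464/513, Gamma_pqq = 29/513, Gamma_qpp = -767/1026, Gamma_qpq = 208/513, Gamma_qqq = -13/513

E = 857/16, F = -377/16, G = 185/16 at the point
E_p = 1711/8, E_q = -116, F_p = -1695/16, F_q = 237/8, G_p = 52, G_q = -13/4
EG - F^2 = 513/8;  g^inv = (8/513) * [[185/16, 377/16], [377/16, 857/16]]
first-kind symbols [ij,l] = (1/2)(d_i g_jl + d_j g_il - d_l g_ij): [pp,p] = E_p/2 = 1711/16, [pp,q] = F_p - E_q/2 = -767/16, [pq,p] = E_q/2 = -58, [pq,q] = G_p/2 = 26, [qq,p] = F_q - G_p/2 = 29/8, [qq,q] = G_q/2 = -13/8
Gamma^p_ij = (G*[ij,p] - F*[ij,q])/(EG - F^2), Gamma^q_ij = (E*[ij,q] - F*[ij,p])/(EG - F^2)


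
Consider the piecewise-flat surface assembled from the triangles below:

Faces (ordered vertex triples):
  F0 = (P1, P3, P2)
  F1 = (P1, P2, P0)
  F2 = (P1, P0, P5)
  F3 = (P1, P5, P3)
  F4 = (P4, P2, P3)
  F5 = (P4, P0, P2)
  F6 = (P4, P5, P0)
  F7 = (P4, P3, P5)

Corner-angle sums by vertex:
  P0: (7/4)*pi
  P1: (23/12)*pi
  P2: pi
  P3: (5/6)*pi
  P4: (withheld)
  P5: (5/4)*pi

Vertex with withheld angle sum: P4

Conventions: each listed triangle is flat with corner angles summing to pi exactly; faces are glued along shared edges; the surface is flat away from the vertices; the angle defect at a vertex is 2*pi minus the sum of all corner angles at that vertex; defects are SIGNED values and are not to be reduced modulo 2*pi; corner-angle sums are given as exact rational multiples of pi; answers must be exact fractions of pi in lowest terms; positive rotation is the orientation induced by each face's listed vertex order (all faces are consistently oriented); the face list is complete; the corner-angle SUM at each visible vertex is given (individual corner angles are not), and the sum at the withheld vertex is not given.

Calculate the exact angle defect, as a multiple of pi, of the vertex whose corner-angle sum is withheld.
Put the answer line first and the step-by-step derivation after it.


Answer: defect(P4) = (3/4)*pi

V = 6, E = 12, F = 8; chi = V - E + F = 2
Gauss-Bonnet: total defect = 2*pi*chi = 4*pi; visible defects sum to (13/4)*pi


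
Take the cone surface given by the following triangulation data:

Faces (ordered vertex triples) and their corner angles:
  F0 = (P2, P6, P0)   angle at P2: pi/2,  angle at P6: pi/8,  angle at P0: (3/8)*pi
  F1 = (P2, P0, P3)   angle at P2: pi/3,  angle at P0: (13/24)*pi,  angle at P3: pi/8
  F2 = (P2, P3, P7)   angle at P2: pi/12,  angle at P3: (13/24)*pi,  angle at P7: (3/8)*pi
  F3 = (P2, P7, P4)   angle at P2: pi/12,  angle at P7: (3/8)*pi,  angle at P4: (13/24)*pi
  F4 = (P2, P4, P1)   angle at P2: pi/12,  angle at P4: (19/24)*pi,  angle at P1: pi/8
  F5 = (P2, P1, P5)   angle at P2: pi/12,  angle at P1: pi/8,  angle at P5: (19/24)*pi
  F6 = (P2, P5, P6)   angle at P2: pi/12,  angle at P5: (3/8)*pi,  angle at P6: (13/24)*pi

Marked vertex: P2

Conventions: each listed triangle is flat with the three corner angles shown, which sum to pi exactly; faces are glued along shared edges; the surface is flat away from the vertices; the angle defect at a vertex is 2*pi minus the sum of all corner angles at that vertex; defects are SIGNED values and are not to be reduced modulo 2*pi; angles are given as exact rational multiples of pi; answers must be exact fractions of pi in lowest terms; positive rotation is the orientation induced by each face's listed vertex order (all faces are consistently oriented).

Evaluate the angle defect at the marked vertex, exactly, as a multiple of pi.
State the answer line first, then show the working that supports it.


Answer: defect(P2) = (3/4)*pi

Sum of corner angles at P2: (5/4)*pi
defect = 2*pi - (5/4)*pi


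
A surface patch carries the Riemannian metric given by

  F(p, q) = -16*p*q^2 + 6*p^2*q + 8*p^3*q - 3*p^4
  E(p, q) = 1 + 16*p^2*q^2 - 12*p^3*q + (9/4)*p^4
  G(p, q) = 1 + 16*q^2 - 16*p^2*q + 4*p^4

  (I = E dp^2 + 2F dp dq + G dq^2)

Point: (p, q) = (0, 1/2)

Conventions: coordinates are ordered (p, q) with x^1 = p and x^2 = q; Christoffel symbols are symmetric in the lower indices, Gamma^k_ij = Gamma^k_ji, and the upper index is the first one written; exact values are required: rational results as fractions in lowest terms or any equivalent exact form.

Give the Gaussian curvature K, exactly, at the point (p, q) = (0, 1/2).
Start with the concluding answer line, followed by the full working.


Answer: K = -8/25

E = 1, F = 0, G = 5, EG - F^2 = 5 at the point
E_p = 0, E_q = 0, F_p = -4, F_q = 0, G_p = 0, G_q = 16
E_qq = 0, F_pq = -16, G_pp = -16
K follows from Brioschi's formula, (det M1 - det M2)/(EG - F^2)^2.
M1 = [[-E_qq/2 + F_pq - G_pp/2, E_p/2, F_p - E_q/2], [F_q - G_p/2, E, F], [G_q/2, F, G]] = [[-8, 0, -4], [0, 1, 0], [8, 0, 5]]; det M1 = -8
M2 = [[0, E_q/2, G_p/2], [E_q/2, E, F], [G_p/2, F, G]] = [[0, 0, 0], [0, 1, 0], [0, 0, 5]]; det M2 = 0
det M1 - det M2 = -8; K = -8 / (5)^2 = -8/25


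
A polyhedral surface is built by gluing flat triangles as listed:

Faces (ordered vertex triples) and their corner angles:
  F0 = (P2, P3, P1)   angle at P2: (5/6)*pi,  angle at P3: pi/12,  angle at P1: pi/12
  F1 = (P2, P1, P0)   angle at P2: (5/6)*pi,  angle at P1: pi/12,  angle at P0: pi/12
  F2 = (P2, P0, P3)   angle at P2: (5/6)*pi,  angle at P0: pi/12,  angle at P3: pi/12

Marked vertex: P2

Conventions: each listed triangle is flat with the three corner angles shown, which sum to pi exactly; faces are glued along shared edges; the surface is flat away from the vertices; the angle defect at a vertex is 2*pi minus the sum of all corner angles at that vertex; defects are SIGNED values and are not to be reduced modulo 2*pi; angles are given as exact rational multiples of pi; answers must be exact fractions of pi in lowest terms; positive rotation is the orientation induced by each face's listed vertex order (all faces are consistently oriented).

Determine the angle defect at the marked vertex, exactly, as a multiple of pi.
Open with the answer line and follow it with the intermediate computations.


Answer: defect(P2) = -pi/2

Sum of corner angles at P2: (5/2)*pi
defect = 2*pi - (5/2)*pi


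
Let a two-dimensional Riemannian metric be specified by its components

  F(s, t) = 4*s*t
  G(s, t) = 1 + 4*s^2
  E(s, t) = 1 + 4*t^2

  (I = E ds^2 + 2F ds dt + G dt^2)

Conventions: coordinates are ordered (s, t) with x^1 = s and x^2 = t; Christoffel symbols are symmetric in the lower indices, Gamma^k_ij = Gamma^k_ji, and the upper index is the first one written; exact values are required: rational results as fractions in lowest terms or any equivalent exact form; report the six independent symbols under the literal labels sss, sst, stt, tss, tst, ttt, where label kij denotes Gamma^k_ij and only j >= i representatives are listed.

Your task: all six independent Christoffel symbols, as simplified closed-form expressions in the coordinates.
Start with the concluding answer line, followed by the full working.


Answer: Gamma_sss = 0, Gamma_sst = 4*t/(4*s^2 + 4*t^2 + 1), Gamma_stt = 0, Gamma_tss = 0, Gamma_tst = 4*s/(4*s^2 + 4*t^2 + 1), Gamma_ttt = 0

E = 1 + 4*t^2; F = 4*s*t; G = 1 + 4*s^2
Gamma^k_ij = (1/2) g^{kl} (d_i g_jl + d_j g_il - d_l g_ij), with g^inv = (1/(EG-F^2)) [[G, -F], [-F, E]]
first partials: E_s = 0, E_t = 8*t, F_s = 4*t, F_t = 4*s, G_s = 8*s, G_t = 0
D = EG - F^2 = 1 + 4*t^2 + 4*s^2
expanded: Gamma^s_ss = (G E_s - 2F F_s + F E_t)/(2D), Gamma^s_st = (G E_t - F G_s)/(2D), Gamma^s_tt = (2G F_t - G G_s - F G_t)/(2D), Gamma^t_ss = (2E F_s - E E_t - F E_s)/(2D), Gamma^t_st = (E G_s - F E_t)/(2D), Gamma^t_tt = (E G_t - 2F F_t + F G_s)/(2D); substitute and cancel common factors


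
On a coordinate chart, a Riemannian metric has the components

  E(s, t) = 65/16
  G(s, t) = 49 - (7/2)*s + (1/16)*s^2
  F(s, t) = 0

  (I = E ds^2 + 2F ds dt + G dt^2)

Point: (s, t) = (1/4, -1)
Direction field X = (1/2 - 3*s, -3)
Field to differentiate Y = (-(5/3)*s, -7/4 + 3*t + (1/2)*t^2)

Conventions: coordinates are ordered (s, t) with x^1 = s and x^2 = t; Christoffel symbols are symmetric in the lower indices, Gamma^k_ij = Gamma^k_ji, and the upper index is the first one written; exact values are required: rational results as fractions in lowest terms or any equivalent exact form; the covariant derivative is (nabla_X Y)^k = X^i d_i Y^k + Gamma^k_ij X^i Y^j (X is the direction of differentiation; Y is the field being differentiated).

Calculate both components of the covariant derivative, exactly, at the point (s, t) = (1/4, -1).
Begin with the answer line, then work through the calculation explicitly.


Answer: (nabla_X Y)^s = 18283/3120, (nabla_X Y)^t = -73/12

E = 65/16, F = 0, G = 12321/256 at the point
E_s = 0, E_t = 0, F_s = 0, F_t = 0, G_s = -111/32, G_t = 0
EG - F^2 = 800865/4096;  g^inv = (4096/800865) * [[12321/256, 0], [0, 65/16]]
first-kind symbols [ij,l] = (1/2)(d_i g_jl + d_j g_il - d_l g_ij): [ss,s] = E_s/2 = 0, [ss,t] = F_s - E_t/2 = 0, [st,s] = E_t/2 = 0, [st,t] = G_s/2 = -111/64, [tt,s] = F_t - G_s/2 = 111/64, [tt,t] = G_t/2 = 0
Gamma^s_ij = (G*[ij,s] - F*[ij,t])/(EG - F^2), Gamma^t_ij = (E*[ij,t] - F*[ij,s])/(EG - F^2)
Gamma_sss = 0, Gamma_sst = 0, Gamma_stt = 111/260, Gamma_tss = 0, Gamma_tst = -4/111, Gamma_ttt = 0
X = (-1/4, -3), Y = (-5/12, -17/4) at the point


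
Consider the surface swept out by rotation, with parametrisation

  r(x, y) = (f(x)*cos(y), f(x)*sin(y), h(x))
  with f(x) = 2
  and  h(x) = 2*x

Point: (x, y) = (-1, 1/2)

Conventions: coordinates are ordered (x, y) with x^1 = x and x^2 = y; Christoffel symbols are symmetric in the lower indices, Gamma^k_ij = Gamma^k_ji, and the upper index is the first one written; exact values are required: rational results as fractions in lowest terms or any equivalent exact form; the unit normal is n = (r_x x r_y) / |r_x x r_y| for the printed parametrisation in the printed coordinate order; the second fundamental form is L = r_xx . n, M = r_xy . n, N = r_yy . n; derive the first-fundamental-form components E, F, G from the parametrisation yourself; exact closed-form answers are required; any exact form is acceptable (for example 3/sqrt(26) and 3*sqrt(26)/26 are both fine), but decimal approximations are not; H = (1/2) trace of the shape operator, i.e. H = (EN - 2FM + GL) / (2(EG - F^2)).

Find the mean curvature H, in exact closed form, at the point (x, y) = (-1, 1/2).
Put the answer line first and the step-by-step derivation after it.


Answer: H = 1/4

f = 2, f' = 0, f'' = 0, h' = 2, h'' = 0
E = 4, F = 0, G = 4; answer radicand W^2 = 4
unnormalised second-form numerators: l = 0, m = 0, n = 4; L = l/sqrt(4), and similarly M = m/sqrt(W^2), N = n/sqrt(W^2)
H = (E*n - 2*F*m + G*l) / (2*(EG - F^2)*sqrt(W^2)); E*n - 2*F*m + G*l = 16, EG - F^2 = 16, so H = (1/2)/sqrt(4)


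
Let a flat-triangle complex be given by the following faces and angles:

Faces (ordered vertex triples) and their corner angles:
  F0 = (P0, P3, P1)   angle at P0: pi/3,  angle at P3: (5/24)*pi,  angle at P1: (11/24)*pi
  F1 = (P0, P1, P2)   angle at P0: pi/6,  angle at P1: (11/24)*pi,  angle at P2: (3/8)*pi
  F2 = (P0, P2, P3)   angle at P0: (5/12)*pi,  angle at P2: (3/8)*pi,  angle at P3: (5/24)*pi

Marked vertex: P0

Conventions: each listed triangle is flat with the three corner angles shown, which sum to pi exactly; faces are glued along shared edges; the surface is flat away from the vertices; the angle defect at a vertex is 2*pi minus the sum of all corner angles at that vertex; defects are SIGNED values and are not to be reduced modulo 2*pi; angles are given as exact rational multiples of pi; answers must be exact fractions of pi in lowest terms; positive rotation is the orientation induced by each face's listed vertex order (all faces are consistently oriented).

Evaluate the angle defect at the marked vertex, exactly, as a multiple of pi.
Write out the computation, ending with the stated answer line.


Sum of corner angles at P0: (11/12)*pi
defect = 2*pi - (11/12)*pi

Answer: defect(P0) = (13/12)*pi


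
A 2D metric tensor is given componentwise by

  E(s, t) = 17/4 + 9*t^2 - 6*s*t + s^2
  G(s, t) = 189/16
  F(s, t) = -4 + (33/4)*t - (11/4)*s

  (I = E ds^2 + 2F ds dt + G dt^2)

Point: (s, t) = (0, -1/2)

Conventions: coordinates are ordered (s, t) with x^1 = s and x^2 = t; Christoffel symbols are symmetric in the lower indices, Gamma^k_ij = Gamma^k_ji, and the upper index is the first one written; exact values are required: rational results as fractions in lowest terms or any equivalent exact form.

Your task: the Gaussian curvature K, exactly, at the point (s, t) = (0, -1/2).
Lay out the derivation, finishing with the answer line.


E = 13/2, F = -65/8, G = 189/16, EG - F^2 = 689/64 at the point
E_s = 3, E_t = -9, F_s = -11/4, F_t = 33/4, G_s = 0, G_t = 0
E_tt = 18, F_st = 0, G_ss = 0
Evaluate Brioschi's two determinant matrices M1, M2 and divide by (EG - F^2)^2.
M1 = [[-E_tt/2 + F_st - G_ss/2, E_s/2, F_s - E_t/2], [F_t - G_s/2, E, F], [G_t/2, F, G]] = [[-9, 3/2, 7/4], [33/4, 13/2, -65/8], [0, -65/8, 189/16]]; det M1 = -2883/8
M2 = [[0, E_t/2, G_s/2], [E_t/2, E, F], [G_s/2, F, G]] = [[0, -9/2, 0], [-9/2, 13/2, -65/8], [0, -65/8, 189/16]]; det M2 = -15309/64
det M1 - det M2 = -7755/64; K = -7755/64 / (689/64)^2 = -496320/474721

Answer: K = -496320/474721


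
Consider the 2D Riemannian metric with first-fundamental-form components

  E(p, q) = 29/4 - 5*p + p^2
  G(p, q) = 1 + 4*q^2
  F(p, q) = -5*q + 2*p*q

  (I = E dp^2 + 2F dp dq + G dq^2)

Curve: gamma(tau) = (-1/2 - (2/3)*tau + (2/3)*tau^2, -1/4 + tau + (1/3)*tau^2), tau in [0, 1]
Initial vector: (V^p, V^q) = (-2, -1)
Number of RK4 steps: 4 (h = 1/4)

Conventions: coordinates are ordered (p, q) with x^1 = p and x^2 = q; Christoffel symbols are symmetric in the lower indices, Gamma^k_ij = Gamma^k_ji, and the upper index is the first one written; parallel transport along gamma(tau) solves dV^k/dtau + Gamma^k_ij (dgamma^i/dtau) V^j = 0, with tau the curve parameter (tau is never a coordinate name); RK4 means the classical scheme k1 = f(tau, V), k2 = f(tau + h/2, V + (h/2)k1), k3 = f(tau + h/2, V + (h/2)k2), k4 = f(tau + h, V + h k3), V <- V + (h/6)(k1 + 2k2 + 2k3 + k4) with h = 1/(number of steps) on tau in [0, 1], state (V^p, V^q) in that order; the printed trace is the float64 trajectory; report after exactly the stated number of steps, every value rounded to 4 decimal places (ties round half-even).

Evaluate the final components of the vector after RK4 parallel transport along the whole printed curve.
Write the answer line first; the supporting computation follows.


Answer: V^p = -2.6667, V^q = -0.7911

gamma'(tau) = (-2/3 + (4/3)*tau, 1 + (2/3)*tau); f(tau, V)^k = -Gamma^k_ij(gamma(tau)) gamma'^i(tau) V^j; h = 1/4; intermediate values shown to 6 dp
curve data and Christoffel symbols at the stage parameters:
  tau = 0.000000: gamma = (-0.500000, -0.250000), gamma' = (-0.666667, 1.000000); Gamma_ppp = -0.292683, Gamma_ppq = 0.000000, Gamma_pqq = -0.585366, Gamma_qpp = -0.048780, Gamma_qpq = 0.000000, Gamma_qqq = -0.097561
  tau = 0.125000: gamma = (-0.572917, -0.119792), gamma' = (-0.500000, 1.083333); Gamma_ppp = -0.292653, Gamma_ppq = 0.000000, Gamma_pqq = -0.585305, Gamma_qpp = -0.022817, Gamma_qpq = 0.000000, Gamma_qqq = -0.045634
  tau = 0.250000: gamma = (-0.625000, 0.020833), gamma' = (-0.333333, 1.166667); Gamma_ppp = -0.290229, Gamma_ppq = 0.000000, Gamma_pqq = -0.580458, Gamma_qpp = 0.003870, Gamma_qpq = 0.000000, Gamma_qqq = 0.007739
  tau = 0.375000: gamma = (-0.656250, 0.171875), gamma' = (-0.166667, 1.250000); Gamma_ppp = -0.284858, Gamma_ppq = 0.000000, Gamma_pqq = -0.569716, Gamma_qpp = 0.031024, Gamma_qpq = 0.000000, Gamma_qqq = 0.062048
  tau = 0.500000: gamma = (-0.666667, 0.333333), gamma' = (0.000000, 1.333333); Gamma_ppp = -0.276029, Gamma_ppq = 0.000000, Gamma_pqq = -0.552058, Gamma_qpp = 0.058111, Gamma_qpq = 0.000000, Gamma_qqq = 0.116223
  tau = 0.625000: gamma = (-0.656250, 0.505208), gamma' = (0.166667, 1.416667); Gamma_ppp = -0.263397, Gamma_ppq = 0.000000, Gamma_pqq = -0.526794, Gamma_qpp = 0.084322, Gamma_qpq = 0.000000, Gamma_qqq = 0.168644
  tau = 0.750000: gamma = (-0.625000, 0.687500), gamma' = (0.333333, 1.500000); Gamma_ppp = -0.246914, Gamma_ppq = 0.000000, Gamma_pqq = -0.493827, Gamma_qpp = 0.108642, Gamma_qpq = 0.000000, Gamma_qqq = 0.217284
  tau = 0.875000: gamma = (-0.572917, 0.880208), gamma' = (0.500000, 1.583333); Gamma_ppp = -0.226919, Gamma_ppq = 0.000000, Gamma_pqq = -0.453839, Gamma_qpp = 0.129998, Gamma_qpq = 0.000000, Gamma_qqq = 0.259996
  tau = 1.000000: gamma = (-0.500000, 1.083333), gamma' = (0.666667, 1.666667); Gamma_ppp = -0.204159, Gamma_ppq = 0.000000, Gamma_pqq = -0.408318, Gamma_qpp = 0.147448, Gamma_qpq = 0.000000, Gamma_qqq = 0.294896
step 0: V^p = -2.0000, V^q = -1.0000
step 1: k1 = (-0.195122, -0.032520), k2 = (-0.340437, -0.026543), k3 = (-0.337305, -0.026298), k4 = (-0.480009, 0.006400); V <- V + (h/6)(k1 + 2k2 + 2k3 + k4): V^p = -2.0846, V^q = -1.0055
step 2: k1 = (-0.479249, 0.006390), k2 = (-0.613674, 0.066836), k3 = (-0.607495, 0.066163), k4 = (-0.727945, 0.153251); V <- V + (h/6)(k1 + 2k2 + 2k3 + k4): V^p = -2.2367, V^q = -0.9878
step 3: k1 = (-0.727066, 0.153066), k2 = (-0.825054, 0.264126), k3 = (-0.815232, 0.260982), k4 = (-0.884204, 0.389050); V <- V + (h/6)(k1 + 2k2 + 2k3 + k4): V^p = -2.4405, V^q = -0.9214
step 4: k1 = (-0.883390, 0.388692), k2 = (-0.916619, 0.525114), k3 = (-0.904836, 0.518364), k4 = (-0.901810, 0.651308); V <- V + (h/6)(k1 + 2k2 + 2k3 + k4): V^p = -2.6667, V^q = -0.7911


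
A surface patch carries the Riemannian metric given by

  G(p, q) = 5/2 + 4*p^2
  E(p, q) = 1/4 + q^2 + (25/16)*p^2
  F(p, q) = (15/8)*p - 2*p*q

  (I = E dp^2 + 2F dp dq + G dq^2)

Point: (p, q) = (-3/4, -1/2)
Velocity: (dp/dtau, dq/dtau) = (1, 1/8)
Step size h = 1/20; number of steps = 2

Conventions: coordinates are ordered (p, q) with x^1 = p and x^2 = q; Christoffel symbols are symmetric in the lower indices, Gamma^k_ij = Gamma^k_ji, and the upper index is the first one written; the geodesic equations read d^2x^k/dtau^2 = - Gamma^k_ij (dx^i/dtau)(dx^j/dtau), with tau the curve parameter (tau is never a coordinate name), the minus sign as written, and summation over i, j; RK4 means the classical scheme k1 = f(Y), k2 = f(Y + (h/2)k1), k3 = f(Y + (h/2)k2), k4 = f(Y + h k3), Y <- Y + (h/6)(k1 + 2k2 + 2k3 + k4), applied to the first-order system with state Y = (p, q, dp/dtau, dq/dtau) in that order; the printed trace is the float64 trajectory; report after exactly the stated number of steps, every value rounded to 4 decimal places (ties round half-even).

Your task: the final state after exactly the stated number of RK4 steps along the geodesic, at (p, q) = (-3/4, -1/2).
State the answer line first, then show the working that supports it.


Answer: p = -0.6510, q = -0.4910, dp/dtau = 0.9635, dq/dtau = 0.0461

f(Y) = (dp/dtau, dq/dtau, -Gamma^p_ij Y'^i Y'^j, -Gamma^q_ij Y'^i Y'^j) with the Gammas evaluated at the stage position; h = 0.050000; intermediate values shown to 6 dp
step 0: p = -0.7500, q = -0.5000, dp/dtau = 1.0000, dq/dtau = 0.1250
step 1:
  k1: at (p, q) = (-0.750000, -0.500000), (dp/dtau, dq/dtau) = (1.000000, 0.125000); Gamma_ppp = 0.900308, Gamma_ppq = -4.653649, Gamma_pqq = 11.247688, Gamma_qpp = 1.119219, Gamma_qpq = -2.744090, Gamma_qqq = 5.105858; k1 = (1.000000, 0.125000, 0.087359, -0.512975)
  k2: at (p, q) = (-0.725000, -0.496875), (dp/dtau, dq/dtau) = (1.002184, 0.112176); Gamma_ppp = 1.025879, Gamma_ppq = -4.777554, Gamma_pqq = 11.498683, Gamma_qpp = 1.194849, Gamma_qpq = -2.789042, Gamma_qqq = 5.196190; k2 = (1.002184, 0.112176, -0.100866, -0.638368)
  k3: at (p, q) = (-0.724945, -0.497196), (dp/dtau, dq/dtau) = (0.997478, 0.109041); Gamma_ppp = 1.028530, Gamma_ppq = -4.780766, Gamma_pqq = 11.502325, Gamma_qpp = 1.196407, Gamma_qpq = -2.790958, Gamma_qqq = 5.198964; k3 = (0.997478, 0.109041, -0.120142, -0.645074)
  k4: at (p, q) = (-0.700126, -0.494548), (dp/dtau, dq/dtau) = (0.993993, 0.092746); Gamma_ppp = 1.158201, Gamma_ppq = -4.883413, Gamma_pqq = 11.699150, Gamma_qpp = 1.273588, Gamma_qpq = -2.823065, Gamma_qqq = 5.259137; k4 = (0.993993, 0.092746, -0.344567, -0.783059)
  Y <- Y + (h/6)(k1 + 2k2 + 2k3 + k4): p = -0.7001, q = -0.4945, dp/dtau = 0.9942, dq/dtau = 0.0928
step 2:
  k1: at (p, q) = (-0.700056, -0.494499), (dp/dtau, dq/dtau) = (0.994173, 0.092809); Gamma_ppp = 1.158251, Gamma_ppq = -4.883290, Gamma_pqq = 11.699247, Gamma_qpp = 1.273619, Gamma_qpq = -2.822899, Gamma_qqq = 5.258935; k1 = (0.994173, 0.092809, -0.344419, -0.783190)
  k2: at (p, q) = (-0.675201, -0.492178), (dp/dtau, dq/dtau) = (0.985563, 0.073229); Gamma_ppp = 1.289382, Gamma_ppq = -4.958565, Gamma_pqq = 11.829186, Gamma_qpp = 1.350931, Gamma_qpq = -2.838850, Gamma_qqq = 5.282168; k2 = (0.985563, 0.073229, -0.600115, -0.930760)
  k3: at (p, q) = (-0.675417, -0.492668), (dp/dtau, dq/dtau) = (0.979170, 0.069540); Gamma_ppp = 1.291924, Gamma_ppq = -4.962094, Gamma_pqq = 11.831994, Gamma_qpp = 1.352424, Gamma_qpq = -2.841326, Gamma_qqq = 5.285494; k3 = (0.979170, 0.069540, -0.620128, -0.935288)
  k4: at (p, q) = (-0.651097, -0.491022), (dp/dtau, dq/dtau) = (0.963167, 0.046045); Gamma_ppp = 1.420743, Gamma_ppq = -5.006040, Gamma_pqq = 11.883364, Gamma_qpp = 1.427875, Gamma_qpq = -2.840207, Gamma_qqq = 5.268616; k4 = (0.963167, 0.046045, -0.899182, -1.083877)
  Y <- Y + (h/6)(k1 + 2k2 + 2k3 + k4): p = -0.6510, q = -0.4910, dp/dtau = 0.9635, dq/dtau = 0.0461


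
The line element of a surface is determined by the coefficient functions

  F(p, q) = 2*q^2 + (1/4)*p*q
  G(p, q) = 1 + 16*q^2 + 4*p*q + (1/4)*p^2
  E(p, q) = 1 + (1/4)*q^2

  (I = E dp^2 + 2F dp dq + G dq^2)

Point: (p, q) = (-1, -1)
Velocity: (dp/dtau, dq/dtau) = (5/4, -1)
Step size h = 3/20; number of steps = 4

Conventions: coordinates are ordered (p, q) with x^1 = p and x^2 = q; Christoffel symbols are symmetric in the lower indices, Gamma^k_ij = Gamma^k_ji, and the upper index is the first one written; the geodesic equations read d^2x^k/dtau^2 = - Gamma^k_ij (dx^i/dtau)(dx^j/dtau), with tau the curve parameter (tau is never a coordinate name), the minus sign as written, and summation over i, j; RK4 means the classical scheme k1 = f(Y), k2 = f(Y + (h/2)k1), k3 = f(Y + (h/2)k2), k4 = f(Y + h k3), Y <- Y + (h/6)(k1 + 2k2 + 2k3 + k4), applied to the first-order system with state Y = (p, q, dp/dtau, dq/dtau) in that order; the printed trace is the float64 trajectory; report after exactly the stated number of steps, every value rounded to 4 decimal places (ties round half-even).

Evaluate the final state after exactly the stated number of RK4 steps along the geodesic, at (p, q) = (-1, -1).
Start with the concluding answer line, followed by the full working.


Answer: p = -0.2415, q = -1.5257, dp/dtau = 1.2750, dq/dtau = -0.7855

f(Y) = (dp/dtau, dq/dtau, -Gamma^p_ij Y'^i Y'^j, -Gamma^q_ij Y'^i Y'^j) with the Gammas evaluated at the stage position; h = 0.150000; intermediate values shown to 6 dp
step 0: p = -1.0000, q = -1.0000, dp/dtau = 1.2500, dq/dtau = -1.0000
step 1:
  k1: at (p, q) = (-1.000000, -1.000000), (dp/dtau, dq/dtau) = (1.250000, -1.000000); Gamma_ppp = 0.000000, Gamma_ppq = -0.011628, Gamma_pqq = -0.093023, Gamma_qpp = 0.000000, Gamma_qpq = -0.104651, Gamma_qqq = -0.837209; k1 = (1.250000, -1.000000, 0.063953, 0.575581)
  k2: at (p, q) = (-0.906250, -1.075000), (dp/dtau, dq/dtau) = (1.254797, -0.956831); Gamma_ppp = 0.000000, Gamma_ppq = -0.011254, Gamma_pqq = -0.090029, Gamma_qpp = 0.000000, Gamma_qpq = -0.099516, Gamma_qqq = -0.796132; k2 = (1.254797, -0.956831, 0.055401, 0.489915)
  k3: at (p, q) = (-0.905890, -1.071762), (dp/dtau, dq/dtau) = (1.254155, -0.963256); Gamma_ppp = 0.000000, Gamma_ppq = -0.011279, Gamma_pqq = -0.090236, Gamma_qpp = 0.000000, Gamma_qpq = -0.099770, Gamma_qqq = -0.798156; k3 = (1.254155, -0.963256, 0.056474, 0.499522)
  k4: at (p, q) = (-0.811877, -1.144488), (dp/dtau, dq/dtau) = (1.258471, -0.925072); Gamma_ppp = 0.000000, Gamma_ppq = -0.010935, Gamma_pqq = -0.087477, Gamma_qpp = 0.000000, Gamma_qpq = -0.095234, Gamma_qqq = -0.761870; k4 = (1.258471, -0.925072, 0.049399, 0.430238)
  Y <- Y + (h/6)(k1 + 2k2 + 2k3 + k4): p = -0.8118, q = -1.1441, dp/dtau = 1.2584, dq/dtau = -0.9254
step 2:
  k1: at (p, q) = (-0.811841, -1.144131), (dp/dtau, dq/dtau) = (1.258428, -0.925383); Gamma_ppp = 0.000000, Gamma_ppq = -0.010937, Gamma_pqq = -0.087499, Gamma_qpp = 0.000000, Gamma_qpq = -0.095259, Gamma_qqq = -0.762074; k1 = (1.258428, -0.925383, 0.049454, 0.430725)
  k2: at (p, q) = (-0.717459, -1.213535), (dp/dtau, dq/dtau) = (1.262137, -0.893078); Gamma_ppp = 0.000000, Gamma_ppq = -0.010629, Gamma_pqq = -0.085035, Gamma_qpp = 0.000000, Gamma_qpq = -0.091319, Gamma_qqq = -0.730550; k2 = (1.262137, -0.893078, 0.043860, 0.376812)
  k3: at (p, q) = (-0.717180, -1.211112), (dp/dtau, dq/dtau) = (1.261717, -0.897122); Gamma_ppp = 0.000000, Gamma_ppq = -0.010647, Gamma_pqq = -0.085175, Gamma_qpp = 0.000000, Gamma_qpq = -0.091479, Gamma_qqq = -0.731835; k3 = (1.261717, -0.897122, 0.044448, 0.381907)
  k4: at (p, q) = (-0.622583, -1.278699), (dp/dtau, dq/dtau) = (1.265095, -0.868097); Gamma_ppp = 0.000000, Gamma_ppq = -0.010362, Gamma_pqq = -0.082895, Gamma_qpp = 0.000000, Gamma_qpq = -0.087940, Gamma_qqq = -0.703517; k4 = (1.265095, -0.868097, 0.039709, 0.337010)
  Y <- Y + (h/6)(k1 + 2k2 + 2k3 + k4): p = -0.6226, q = -1.2785, dp/dtau = 1.2651, dq/dtau = -0.8683
step 3:
  k1: at (p, q) = (-0.622560, -1.278478), (dp/dtau, dq/dtau) = (1.265072, -0.868253); Gamma_ppp = 0.000000, Gamma_ppq = -0.010363, Gamma_pqq = -0.082907, Gamma_qpp = 0.000000, Gamma_qpq = -0.087953, Gamma_qqq = -0.703626; k1 = (1.265072, -0.868253, 0.039734, 0.337222)
  k2: at (p, q) = (-0.527679, -1.343597), (dp/dtau, dq/dtau) = (1.268052, -0.842962); Gamma_ppp = 0.000000, Gamma_ppq = -0.010105, Gamma_pqq = -0.080840, Gamma_qpp = 0.000000, Gamma_qpq = -0.084809, Gamma_qqq = -0.678468; k2 = (1.268052, -0.842962, 0.035841, 0.300802)
  k3: at (p, q) = (-0.527456, -1.341700), (dp/dtau, dq/dtau) = (1.267760, -0.845693); Gamma_ppp = 0.000000, Gamma_ppq = -0.010118, Gamma_pqq = -0.080940, Gamma_qpp = 0.000000, Gamma_qpq = -0.084918, Gamma_qqq = -0.679341; k3 = (1.267760, -0.845693, 0.036193, 0.303776)
  k4: at (p, q) = (-0.432396, -1.405332), (dp/dtau, dq/dtau) = (1.270501, -0.822687); Gamma_ppp = 0.000000, Gamma_ppq = -0.009877, Gamma_pqq = -0.079017, Gamma_qpp = 0.000000, Gamma_qpq = -0.082056, Gamma_qqq = -0.656447; k4 = (1.270501, -0.822687, 0.032832, 0.272759)
  Y <- Y + (h/6)(k1 + 2k2 + 2k3 + k4): p = -0.4324, q = -1.4052, dp/dtau = 1.2705, dq/dtau = -0.8228
step 4:
  k1: at (p, q) = (-0.432380, -1.405184), (dp/dtau, dq/dtau) = (1.270488, -0.822775); Gamma_ppp = 0.000000, Gamma_ppq = -0.009878, Gamma_pqq = -0.079024, Gamma_qpp = 0.000000, Gamma_qpq = -0.082064, Gamma_qqq = -0.656510; k1 = (1.270488, -0.822775, 0.032845, 0.272863)
  k2: at (p, q) = (-0.337093, -1.466893), (dp/dtau, dq/dtau) = (1.272951, -0.802310); Gamma_ppp = 0.000000, Gamma_ppq = -0.009658, Gamma_pqq = -0.077260, Gamma_qpp = 0.000000, Gamma_qpq = -0.079480, Gamma_qqq = -0.635838; k2 = (1.272951, -0.802310, 0.030006, 0.246944)
  k3: at (p, q) = (-0.336909, -1.465358), (dp/dtau, dq/dtau) = (1.272738, -0.804254); Gamma_ppp = 0.000000, Gamma_ppq = -0.009667, Gamma_pqq = -0.077335, Gamma_qpp = 0.000000, Gamma_qpq = -0.079558, Gamma_qqq = -0.636461; k3 = (1.272738, -0.804254, 0.030232, 0.248808)
  k4: at (p, q) = (-0.241469, -1.525823), (dp/dtau, dq/dtau) = (1.275023, -0.785454); Gamma_ppp = 0.000000, Gamma_ppq = -0.009461, Gamma_pqq = -0.075685, Gamma_qpp = 0.000000, Gamma_qpq = -0.077182, Gamma_qqq = -0.617455; k4 = (1.275023, -0.785454, 0.027744, 0.226340)
  Y <- Y + (h/6)(k1 + 2k2 + 2k3 + k4): p = -0.2415, q = -1.5257, dp/dtau = 1.2750, dq/dtau = -0.7855


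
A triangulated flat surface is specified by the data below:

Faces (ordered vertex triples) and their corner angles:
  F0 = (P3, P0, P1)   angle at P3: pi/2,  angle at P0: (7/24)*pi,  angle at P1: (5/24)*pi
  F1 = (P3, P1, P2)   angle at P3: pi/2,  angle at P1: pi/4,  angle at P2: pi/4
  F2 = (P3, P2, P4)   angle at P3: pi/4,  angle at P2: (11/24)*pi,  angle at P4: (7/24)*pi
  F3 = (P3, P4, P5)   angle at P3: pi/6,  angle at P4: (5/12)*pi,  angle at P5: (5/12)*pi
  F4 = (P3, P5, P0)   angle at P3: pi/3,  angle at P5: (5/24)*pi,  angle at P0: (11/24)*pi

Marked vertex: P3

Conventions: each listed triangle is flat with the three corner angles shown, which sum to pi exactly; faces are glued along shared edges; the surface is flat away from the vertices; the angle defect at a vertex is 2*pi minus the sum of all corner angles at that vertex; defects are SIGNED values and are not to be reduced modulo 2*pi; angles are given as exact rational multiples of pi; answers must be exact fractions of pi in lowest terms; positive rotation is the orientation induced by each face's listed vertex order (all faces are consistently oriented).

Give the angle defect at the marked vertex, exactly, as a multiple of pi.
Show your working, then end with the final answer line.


Sum of corner angles at P3: (7/4)*pi
defect = 2*pi - (7/4)*pi

Answer: defect(P3) = pi/4


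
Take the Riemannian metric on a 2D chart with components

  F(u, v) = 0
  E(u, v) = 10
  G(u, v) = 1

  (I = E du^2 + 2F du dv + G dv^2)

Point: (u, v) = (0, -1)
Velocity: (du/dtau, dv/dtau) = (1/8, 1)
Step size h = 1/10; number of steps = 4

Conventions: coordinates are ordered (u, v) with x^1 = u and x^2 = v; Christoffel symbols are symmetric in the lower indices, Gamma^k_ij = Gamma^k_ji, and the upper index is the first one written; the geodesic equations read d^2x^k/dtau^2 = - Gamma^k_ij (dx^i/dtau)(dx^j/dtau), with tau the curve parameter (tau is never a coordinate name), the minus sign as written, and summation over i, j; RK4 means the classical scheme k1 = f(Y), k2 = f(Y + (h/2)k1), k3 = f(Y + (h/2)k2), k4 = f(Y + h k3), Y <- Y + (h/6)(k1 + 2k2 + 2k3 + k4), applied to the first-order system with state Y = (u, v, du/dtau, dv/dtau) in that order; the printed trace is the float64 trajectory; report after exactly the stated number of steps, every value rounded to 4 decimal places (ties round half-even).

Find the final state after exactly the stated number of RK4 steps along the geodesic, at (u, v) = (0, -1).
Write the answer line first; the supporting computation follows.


Answer: u = 0.0500, v = -0.6000, du/dtau = 0.1250, dv/dtau = 1.0000

f(Y) = (du/dtau, dv/dtau, -Gamma^u_ij Y'^i Y'^j, -Gamma^v_ij Y'^i Y'^j) with the Gammas evaluated at the stage position; h = 0.100000; intermediate values shown to 6 dp
step 0: u = 0.0000, v = -1.0000, du/dtau = 0.1250, dv/dtau = 1.0000
step 1:
  k1: at (u, v) = (0.000000, -1.000000), (du/dtau, dv/dtau) = (0.125000, 1.000000); Gamma_uuu = 0.000000, Gamma_uuv = 0.000000, Gamma_uvv = 0.000000, Gamma_vuu = 0.000000, Gamma_vuv = 0.000000, Gamma_vvv = 0.000000; k1 = (0.125000, 1.000000, 0.000000, 0.000000)
  k2: at (u, v) = (0.006250, -0.950000), (du/dtau, dv/dtau) = (0.125000, 1.000000); Gamma_uuu = 0.000000, Gamma_uuv = 0.000000, Gamma_uvv = 0.000000, Gamma_vuu = 0.000000, Gamma_vuv = 0.000000, Gamma_vvv = 0.000000; k2 = (0.125000, 1.000000, 0.000000, 0.000000)
  k3: at (u, v) = (0.006250, -0.950000), (du/dtau, dv/dtau) = (0.125000, 1.000000); Gamma_uuu = 0.000000, Gamma_uuv = 0.000000, Gamma_uvv = 0.000000, Gamma_vuu = 0.000000, Gamma_vuv = 0.000000, Gamma_vvv = 0.000000; k3 = (0.125000, 1.000000, 0.000000, 0.000000)
  k4: at (u, v) = (0.012500, -0.900000), (du/dtau, dv/dtau) = (0.125000, 1.000000); Gamma_uuu = 0.000000, Gamma_uuv = 0.000000, Gamma_uvv = 0.000000, Gamma_vuu = 0.000000, Gamma_vuv = 0.000000, Gamma_vvv = 0.000000; k4 = (0.125000, 1.000000, 0.000000, 0.000000)
  Y <- Y + (h/6)(k1 + 2k2 + 2k3 + k4): u = 0.0125, v = -0.9000, du/dtau = 0.1250, dv/dtau = 1.0000
step 2:
  k1: at (u, v) = (0.012500, -0.900000), (du/dtau, dv/dtau) = (0.125000, 1.000000); Gamma_uuu = 0.000000, Gamma_uuv = 0.000000, Gamma_uvv = 0.000000, Gamma_vuu = 0.000000, Gamma_vuv = 0.000000, Gamma_vvv = 0.000000; k1 = (0.125000, 1.000000, 0.000000, 0.000000)
  k2: at (u, v) = (0.018750, -0.850000), (du/dtau, dv/dtau) = (0.125000, 1.000000); Gamma_uuu = 0.000000, Gamma_uuv = 0.000000, Gamma_uvv = 0.000000, Gamma_vuu = 0.000000, Gamma_vuv = 0.000000, Gamma_vvv = 0.000000; k2 = (0.125000, 1.000000, 0.000000, 0.000000)
  k3: at (u, v) = (0.018750, -0.850000), (du/dtau, dv/dtau) = (0.125000, 1.000000); Gamma_uuu = 0.000000, Gamma_uuv = 0.000000, Gamma_uvv = 0.000000, Gamma_vuu = 0.000000, Gamma_vuv = 0.000000, Gamma_vvv = 0.000000; k3 = (0.125000, 1.000000, 0.000000, 0.000000)
  k4: at (u, v) = (0.025000, -0.800000), (du/dtau, dv/dtau) = (0.125000, 1.000000); Gamma_uuu = 0.000000, Gamma_uuv = 0.000000, Gamma_uvv = 0.000000, Gamma_vuu = 0.000000, Gamma_vuv = 0.000000, Gamma_vvv = 0.000000; k4 = (0.125000, 1.000000, 0.000000, 0.000000)
  Y <- Y + (h/6)(k1 + 2k2 + 2k3 + k4): u = 0.0250, v = -0.8000, du/dtau = 0.1250, dv/dtau = 1.0000
step 3:
  k1: at (u, v) = (0.025000, -0.800000), (du/dtau, dv/dtau) = (0.125000, 1.000000); Gamma_uuu = 0.000000, Gamma_uuv = 0.000000, Gamma_uvv = 0.000000, Gamma_vuu = 0.000000, Gamma_vuv = 0.000000, Gamma_vvv = 0.000000; k1 = (0.125000, 1.000000, 0.000000, 0.000000)
  k2: at (u, v) = (0.031250, -0.750000), (du/dtau, dv/dtau) = (0.125000, 1.000000); Gamma_uuu = 0.000000, Gamma_uuv = 0.000000, Gamma_uvv = 0.000000, Gamma_vuu = 0.000000, Gamma_vuv = 0.000000, Gamma_vvv = 0.000000; k2 = (0.125000, 1.000000, 0.000000, 0.000000)
  k3: at (u, v) = (0.031250, -0.750000), (du/dtau, dv/dtau) = (0.125000, 1.000000); Gamma_uuu = 0.000000, Gamma_uuv = 0.000000, Gamma_uvv = 0.000000, Gamma_vuu = 0.000000, Gamma_vuv = 0.000000, Gamma_vvv = 0.000000; k3 = (0.125000, 1.000000, 0.000000, 0.000000)
  k4: at (u, v) = (0.037500, -0.700000), (du/dtau, dv/dtau) = (0.125000, 1.000000); Gamma_uuu = 0.000000, Gamma_uuv = 0.000000, Gamma_uvv = 0.000000, Gamma_vuu = 0.000000, Gamma_vuv = 0.000000, Gamma_vvv = 0.000000; k4 = (0.125000, 1.000000, 0.000000, 0.000000)
  Y <- Y + (h/6)(k1 + 2k2 + 2k3 + k4): u = 0.0375, v = -0.7000, du/dtau = 0.1250, dv/dtau = 1.0000
step 4:
  k1: at (u, v) = (0.037500, -0.700000), (du/dtau, dv/dtau) = (0.125000, 1.000000); Gamma_uuu = 0.000000, Gamma_uuv = 0.000000, Gamma_uvv = 0.000000, Gamma_vuu = 0.000000, Gamma_vuv = 0.000000, Gamma_vvv = 0.000000; k1 = (0.125000, 1.000000, 0.000000, 0.000000)
  k2: at (u, v) = (0.043750, -0.650000), (du/dtau, dv/dtau) = (0.125000, 1.000000); Gamma_uuu = 0.000000, Gamma_uuv = 0.000000, Gamma_uvv = 0.000000, Gamma_vuu = 0.000000, Gamma_vuv = 0.000000, Gamma_vvv = 0.000000; k2 = (0.125000, 1.000000, 0.000000, 0.000000)
  k3: at (u, v) = (0.043750, -0.650000), (du/dtau, dv/dtau) = (0.125000, 1.000000); Gamma_uuu = 0.000000, Gamma_uuv = 0.000000, Gamma_uvv = 0.000000, Gamma_vuu = 0.000000, Gamma_vuv = 0.000000, Gamma_vvv = 0.000000; k3 = (0.125000, 1.000000, 0.000000, 0.000000)
  k4: at (u, v) = (0.050000, -0.600000), (du/dtau, dv/dtau) = (0.125000, 1.000000); Gamma_uuu = 0.000000, Gamma_uuv = 0.000000, Gamma_uvv = 0.000000, Gamma_vuu = 0.000000, Gamma_vuv = 0.000000, Gamma_vvv = 0.000000; k4 = (0.125000, 1.000000, 0.000000, 0.000000)
  Y <- Y + (h/6)(k1 + 2k2 + 2k3 + k4): u = 0.0500, v = -0.6000, du/dtau = 0.1250, dv/dtau = 1.0000
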